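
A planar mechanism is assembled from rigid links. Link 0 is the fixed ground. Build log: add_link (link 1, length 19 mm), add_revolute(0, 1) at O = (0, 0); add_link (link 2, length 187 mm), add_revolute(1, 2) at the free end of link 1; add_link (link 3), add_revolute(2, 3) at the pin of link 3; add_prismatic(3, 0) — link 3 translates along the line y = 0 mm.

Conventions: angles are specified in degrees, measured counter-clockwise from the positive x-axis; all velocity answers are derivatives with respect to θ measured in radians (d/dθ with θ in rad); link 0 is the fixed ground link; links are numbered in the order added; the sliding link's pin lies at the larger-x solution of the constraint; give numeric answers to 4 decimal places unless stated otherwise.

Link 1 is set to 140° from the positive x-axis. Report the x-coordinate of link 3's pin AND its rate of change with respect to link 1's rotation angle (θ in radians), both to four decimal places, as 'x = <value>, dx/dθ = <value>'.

geometry: r = 19 mm, L = 187 mm, e = 0 mm
crank pin P = (r cos θ, r sin θ) = (-14.554844, 12.212965)
h = r sin θ − e = 12.212965 − 0 = 12.212965
x = r cos θ + √(L² − h²) = -14.554844 + 186.600760 = 172.045915
dx/dθ = −r sin θ − h·r cos θ/√(L² − h²) (θ in radians; h = 12.212965) = -11.260354

x = 172.0459, dx/dθ = -11.2604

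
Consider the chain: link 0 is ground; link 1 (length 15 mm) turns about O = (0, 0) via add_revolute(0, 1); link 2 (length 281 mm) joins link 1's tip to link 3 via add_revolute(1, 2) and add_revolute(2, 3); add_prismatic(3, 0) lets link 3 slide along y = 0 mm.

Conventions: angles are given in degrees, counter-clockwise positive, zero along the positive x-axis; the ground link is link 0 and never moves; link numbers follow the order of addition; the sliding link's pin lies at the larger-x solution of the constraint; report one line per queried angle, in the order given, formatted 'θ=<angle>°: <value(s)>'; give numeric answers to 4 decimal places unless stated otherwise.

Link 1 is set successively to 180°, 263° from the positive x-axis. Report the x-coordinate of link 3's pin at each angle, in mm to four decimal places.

geometry: r = 15 mm, L = 281 mm, e = 0 mm
θ=180°: crank pin P = (r cos θ, r sin θ) = (-15.000000, 0.000000)
θ=180°: h = r sin θ − e = 0.000000 − 0 = 0.000000
θ=180°: x = r cos θ + √(L² − h²) = -15.000000 + 281.000000 = 266.000000
θ=263°: crank pin P = (r cos θ, r sin θ) = (-1.828040, -14.888192)
θ=263°: h = r sin θ − e = -14.888192 − 0 = -14.888192
θ=263°: x = r cos θ + √(L² − h²) = -1.828040 + 280.605313 = 278.777273

θ=180°: 266.0000
θ=263°: 278.7773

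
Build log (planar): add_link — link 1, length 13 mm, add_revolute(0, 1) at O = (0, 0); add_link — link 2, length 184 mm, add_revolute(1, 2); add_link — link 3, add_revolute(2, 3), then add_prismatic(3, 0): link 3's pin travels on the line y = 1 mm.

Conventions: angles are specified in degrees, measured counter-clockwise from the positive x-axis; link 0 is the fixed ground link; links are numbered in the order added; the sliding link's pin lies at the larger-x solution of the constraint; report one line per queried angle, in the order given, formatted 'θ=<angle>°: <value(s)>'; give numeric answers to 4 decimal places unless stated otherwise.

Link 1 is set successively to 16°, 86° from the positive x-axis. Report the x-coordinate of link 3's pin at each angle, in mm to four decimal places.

geometry: r = 13 mm, L = 184 mm, e = 1 mm
θ=16°: crank pin P = (r cos θ, r sin θ) = (12.496402, 3.583286)
θ=16°: h = r sin θ − e = 3.583286 − 1 = 2.583286
θ=16°: x = r cos θ + √(L² − h²) = 12.496402 + 183.981865 = 196.478267
θ=86°: crank pin P = (r cos θ, r sin θ) = (0.906834, 12.968333)
θ=86°: h = r sin θ − e = 12.968333 − 1 = 11.968333
θ=86°: x = r cos θ + √(L² − h²) = 0.906834 + 183.610346 = 184.517180

θ=16°: 196.4783
θ=86°: 184.5172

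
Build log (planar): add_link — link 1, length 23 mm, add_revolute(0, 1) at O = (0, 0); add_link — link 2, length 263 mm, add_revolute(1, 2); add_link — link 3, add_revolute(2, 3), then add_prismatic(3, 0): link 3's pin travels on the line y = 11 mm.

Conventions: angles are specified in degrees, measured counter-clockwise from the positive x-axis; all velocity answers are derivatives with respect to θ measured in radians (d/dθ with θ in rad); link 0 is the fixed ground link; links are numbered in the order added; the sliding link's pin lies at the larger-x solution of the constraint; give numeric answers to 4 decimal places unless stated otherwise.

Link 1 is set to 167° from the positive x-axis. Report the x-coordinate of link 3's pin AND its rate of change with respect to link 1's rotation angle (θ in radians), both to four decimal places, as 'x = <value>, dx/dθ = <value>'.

geometry: r = 23 mm, L = 263 mm, e = 11 mm
crank pin P = (r cos θ, r sin θ) = (-22.410511, 5.173874)
h = r sin θ − e = 5.173874 − 11 = -5.826126
x = r cos θ + √(L² − h²) = -22.410511 + 262.935460 = 240.524949
dx/dθ = −r sin θ − h·r cos θ/√(L² − h²) (θ in radians; h = -5.826126) = -5.670447

x = 240.5249, dx/dθ = -5.6704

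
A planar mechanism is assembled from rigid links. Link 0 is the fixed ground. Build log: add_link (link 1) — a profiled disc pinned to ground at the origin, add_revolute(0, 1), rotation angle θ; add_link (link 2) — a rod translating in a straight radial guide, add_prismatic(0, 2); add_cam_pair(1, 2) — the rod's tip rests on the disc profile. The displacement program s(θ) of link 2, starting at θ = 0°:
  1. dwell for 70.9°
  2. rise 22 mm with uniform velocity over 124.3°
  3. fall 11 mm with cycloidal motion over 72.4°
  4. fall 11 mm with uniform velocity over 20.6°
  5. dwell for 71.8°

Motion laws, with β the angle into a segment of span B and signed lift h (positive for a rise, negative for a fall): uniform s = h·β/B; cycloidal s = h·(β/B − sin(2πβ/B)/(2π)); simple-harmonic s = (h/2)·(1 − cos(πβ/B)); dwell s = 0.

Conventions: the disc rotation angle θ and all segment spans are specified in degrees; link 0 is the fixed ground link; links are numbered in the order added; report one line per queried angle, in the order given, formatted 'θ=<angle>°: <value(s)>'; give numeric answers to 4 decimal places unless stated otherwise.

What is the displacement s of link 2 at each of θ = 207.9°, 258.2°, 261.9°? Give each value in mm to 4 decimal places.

seg 1 [0°–70.9°] dwell: s stays 0.0000
seg 2 [70.9°–195.2°] uniform, h=22: full span → s += 22 → s = 22.0000
seg 3 [195.2°–267.6°] cycloidal, h=-11: θ=207.9° here. β=12.7, B=72.4. -11·(0.1754 − sin(2π·0.1754)/(2π)) = -0.3676 → s = 21.6324
seg 3 [195.2°–267.6°] cycloidal, h=-11: θ=258.2° here. β=63, B=72.4. -11·(0.8702 − sin(2π·0.8702)/(2π)) = -10.8468 → s = 11.1532
seg 3 [195.2°–267.6°] cycloidal, h=-11: θ=261.9° here. β=66.7, B=72.4. -11·(0.9213 − sin(2π·0.9213)/(2π)) = -10.9651 → s = 11.0349

θ=207.9°: 21.6324
θ=258.2°: 11.1532
θ=261.9°: 11.0349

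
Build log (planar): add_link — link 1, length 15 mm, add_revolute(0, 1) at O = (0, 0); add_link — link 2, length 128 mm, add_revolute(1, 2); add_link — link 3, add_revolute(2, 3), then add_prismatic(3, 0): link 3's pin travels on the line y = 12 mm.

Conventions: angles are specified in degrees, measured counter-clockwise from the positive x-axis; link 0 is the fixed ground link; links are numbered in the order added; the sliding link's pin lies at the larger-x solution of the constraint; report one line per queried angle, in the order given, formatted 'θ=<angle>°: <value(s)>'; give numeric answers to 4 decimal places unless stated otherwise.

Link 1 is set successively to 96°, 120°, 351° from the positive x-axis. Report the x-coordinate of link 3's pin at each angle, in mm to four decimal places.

geometry: r = 15 mm, L = 128 mm, e = 12 mm
θ=96°: crank pin P = (r cos θ, r sin θ) = (-1.567927, 14.917828)
θ=96°: h = r sin θ − e = 14.917828 − 12 = 2.917828
θ=96°: x = r cos θ + √(L² − h²) = -1.567927 + 127.966739 = 126.398812
θ=120°: crank pin P = (r cos θ, r sin θ) = (-7.500000, 12.990381)
θ=120°: h = r sin θ − e = 12.990381 − 12 = 0.990381
θ=120°: x = r cos θ + √(L² − h²) = -7.500000 + 127.996168 = 120.496168
θ=351°: crank pin P = (r cos θ, r sin θ) = (14.815325, -2.346517)
θ=351°: h = r sin θ − e = -2.346517 − 12 = -14.346517
θ=351°: x = r cos θ + √(L² − h²) = 14.815325 + 127.193465 = 142.008790

θ=96°: 126.3988
θ=120°: 120.4962
θ=351°: 142.0088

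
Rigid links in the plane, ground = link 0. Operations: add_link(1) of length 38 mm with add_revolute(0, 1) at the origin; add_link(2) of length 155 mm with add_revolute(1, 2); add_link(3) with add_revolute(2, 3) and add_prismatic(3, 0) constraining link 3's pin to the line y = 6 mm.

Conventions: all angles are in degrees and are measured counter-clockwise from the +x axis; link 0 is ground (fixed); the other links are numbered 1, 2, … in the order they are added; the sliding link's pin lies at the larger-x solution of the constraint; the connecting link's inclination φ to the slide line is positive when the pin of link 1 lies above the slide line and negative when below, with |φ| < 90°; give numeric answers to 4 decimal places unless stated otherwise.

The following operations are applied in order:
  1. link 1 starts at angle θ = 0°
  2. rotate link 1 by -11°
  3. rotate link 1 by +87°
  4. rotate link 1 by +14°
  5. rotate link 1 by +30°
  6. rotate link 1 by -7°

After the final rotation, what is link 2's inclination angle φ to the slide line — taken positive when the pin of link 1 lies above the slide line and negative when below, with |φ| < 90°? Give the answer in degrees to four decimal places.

geometry: r = 38 mm, L = 155 mm, e = 6 mm; θ starts at 0°
rotate link 1 by -11°: θ ← 0° -11° = -11°
rotate link 1 by +87°: θ ← -11° +87° = 76°
rotate link 1 by +14°: θ ← 76° +14° = 90°
rotate link 1 by +30°: θ ← 90° +30° = 120°
rotate link 1 by -7°: θ ← 120° -7° = 113°
h = r sin θ − e = 34.979184 − 6 = 28.979184
sin φ = h / L = 28.979184 / 155 = 0.18696248
φ = arcsin(0.18696248) = 10.775571°

10.7756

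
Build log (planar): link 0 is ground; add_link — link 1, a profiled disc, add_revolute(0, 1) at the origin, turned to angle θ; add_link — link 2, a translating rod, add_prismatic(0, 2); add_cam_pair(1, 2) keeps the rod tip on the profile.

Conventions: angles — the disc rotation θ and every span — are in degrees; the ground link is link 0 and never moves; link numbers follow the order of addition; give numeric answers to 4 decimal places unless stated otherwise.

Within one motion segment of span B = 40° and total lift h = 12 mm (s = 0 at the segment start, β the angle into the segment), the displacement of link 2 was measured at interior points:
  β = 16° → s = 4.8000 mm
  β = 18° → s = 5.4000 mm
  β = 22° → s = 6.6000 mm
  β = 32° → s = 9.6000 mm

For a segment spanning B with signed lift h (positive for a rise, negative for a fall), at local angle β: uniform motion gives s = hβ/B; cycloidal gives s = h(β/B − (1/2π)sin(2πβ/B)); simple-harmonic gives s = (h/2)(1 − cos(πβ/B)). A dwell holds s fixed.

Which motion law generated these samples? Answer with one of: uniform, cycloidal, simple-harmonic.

candidates at β/B = r: uniform s = h·r (linear in β); cycloidal s = h·(r − sin(2πr)/(2π)); simple-harmonic s = (h/2)(1 − cos(πr))
β=16°: printed 4.8000 | uniform 4.8000, cycloidal 3.6774, simple-harmonic 4.1459
β=18°: printed 5.4000 | uniform 5.4000, cycloidal 4.8098, simple-harmonic 5.0614
β=22°: printed 6.6000 | uniform 6.6000, cycloidal 7.1902, simple-harmonic 6.9386
β=32°: printed 9.6000 | uniform 9.6000, cycloidal 11.4164, simple-harmonic 10.8541
only one law matches every sample → uniform

uniform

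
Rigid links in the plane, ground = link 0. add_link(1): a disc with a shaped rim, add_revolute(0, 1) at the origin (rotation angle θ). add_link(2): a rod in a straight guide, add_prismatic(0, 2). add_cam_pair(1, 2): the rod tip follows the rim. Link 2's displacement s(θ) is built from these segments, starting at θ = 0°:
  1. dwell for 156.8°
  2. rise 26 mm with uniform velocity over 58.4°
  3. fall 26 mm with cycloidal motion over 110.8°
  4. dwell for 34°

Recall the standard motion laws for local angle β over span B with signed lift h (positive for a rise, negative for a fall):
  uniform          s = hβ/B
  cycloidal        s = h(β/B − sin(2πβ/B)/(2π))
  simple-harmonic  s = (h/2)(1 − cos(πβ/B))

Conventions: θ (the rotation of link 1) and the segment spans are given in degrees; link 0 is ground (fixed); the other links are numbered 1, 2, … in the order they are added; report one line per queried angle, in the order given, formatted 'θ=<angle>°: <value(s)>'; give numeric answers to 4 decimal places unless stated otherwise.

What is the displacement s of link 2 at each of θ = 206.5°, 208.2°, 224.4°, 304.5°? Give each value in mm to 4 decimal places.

segment 1 (0° to 156.8°, dwell): s unchanged at 0.0000
θ = 206.5° falls in segment 2 (156.8° to 215.2°, uniform, h = 26): β = 206.5 − 156.8 = 49.7°, B = 58.4°; Δs = 26·49.7/58.4 = 22.1267; s = 0.0000 + 22.1267 = 22.1267
θ = 208.2° falls in segment 2 (156.8° to 215.2°, uniform, h = 26): β = 208.2 − 156.8 = 51.4°, B = 58.4°; Δs = 26·51.4/58.4 = 22.8836; s = 0.0000 + 22.8836 = 22.8836
segment 2 (156.8° to 215.2°, uniform, h = 26) is passed completely: s = 0.0000 + (26) = 26.0000
θ = 224.4° falls in segment 3 (215.2° to 326°, cycloidal, h = -26): β = 224.4 − 215.2 = 9.2°, B = 110.8°; Δs = -26·(0.0830 − sin(2π·0.0830)/(2π)) = -0.0966; s = 26.0000 − 0.0966 = 25.9034
θ = 304.5° falls in segment 3 (215.2° to 326°, cycloidal, h = -26): β = 304.5 − 215.2 = 89.3°, B = 110.8°; Δs = -26·(0.8060 − sin(2π·0.8060)/(2π)) = -24.8398; s = 26.0000 − 24.8398 = 1.1602

θ=206.5°: 22.1267
θ=208.2°: 22.8836
θ=224.4°: 25.9034
θ=304.5°: 1.1602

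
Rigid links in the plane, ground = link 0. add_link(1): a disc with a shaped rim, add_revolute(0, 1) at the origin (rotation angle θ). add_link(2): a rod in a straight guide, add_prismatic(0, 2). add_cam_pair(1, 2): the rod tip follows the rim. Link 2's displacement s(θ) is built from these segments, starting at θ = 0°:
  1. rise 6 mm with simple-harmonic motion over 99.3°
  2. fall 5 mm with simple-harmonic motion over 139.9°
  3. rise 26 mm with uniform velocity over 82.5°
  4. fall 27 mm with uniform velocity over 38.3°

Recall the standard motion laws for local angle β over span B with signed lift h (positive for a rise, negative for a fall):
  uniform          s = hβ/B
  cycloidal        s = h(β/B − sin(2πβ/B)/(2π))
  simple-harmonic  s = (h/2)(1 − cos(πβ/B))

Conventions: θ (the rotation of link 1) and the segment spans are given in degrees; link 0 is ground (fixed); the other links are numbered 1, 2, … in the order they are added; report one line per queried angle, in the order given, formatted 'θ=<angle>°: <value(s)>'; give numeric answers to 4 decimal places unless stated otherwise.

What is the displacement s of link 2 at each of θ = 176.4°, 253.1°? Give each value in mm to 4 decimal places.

segment 1 (0° to 99.3°, simple-harmonic, h = 6) is passed completely: s = 0.0000 + (6) = 6.0000
θ = 176.4° falls in segment 2 (99.3° to 239.2°, simple-harmonic, h = -5): β = 176.4 − 99.3 = 77.1°, B = 139.9°; Δs = -5/2·(1 − cos(π·0.5511)) = -2.8997; s = 6.0000 − 2.8997 = 3.1003
segment 2 (99.3° to 239.2°, simple-harmonic, h = -5) is passed completely: s = 6.0000 + (-5) = 1.0000
θ = 253.1° falls in segment 3 (239.2° to 321.7°, uniform, h = 26): β = 253.1 − 239.2 = 13.9°, B = 82.5°; Δs = 26·13.9/82.5 = 4.3806; s = 1.0000 + 4.3806 = 5.3806

θ=176.4°: 3.1003
θ=253.1°: 5.3806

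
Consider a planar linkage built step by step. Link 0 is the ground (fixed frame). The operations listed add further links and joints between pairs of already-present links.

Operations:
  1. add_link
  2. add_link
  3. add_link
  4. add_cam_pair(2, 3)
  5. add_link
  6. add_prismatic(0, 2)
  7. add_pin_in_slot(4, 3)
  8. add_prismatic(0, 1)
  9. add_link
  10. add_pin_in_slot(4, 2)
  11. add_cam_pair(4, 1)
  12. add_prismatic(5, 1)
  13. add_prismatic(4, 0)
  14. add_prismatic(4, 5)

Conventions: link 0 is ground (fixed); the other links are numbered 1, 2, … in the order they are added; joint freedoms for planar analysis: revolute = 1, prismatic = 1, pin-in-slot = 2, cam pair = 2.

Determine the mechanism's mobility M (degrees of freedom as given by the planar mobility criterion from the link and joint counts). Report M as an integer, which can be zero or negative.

(L,J1,J2)=(1,0,0); link0 fixed
link1: (2,0,0)
link2: (3,0,0)
link3: (4,0,0)
C 2-3 [J2]: (4,0,1)
link4: (5,0,1)
P 0-2 [J1]: (5,1,1)
PS 4-3 [J2]: (5,1,2)
P 0-1 [J1]: (5,2,2)
link5: (6,2,2)
PS 4-2 [J2]: (6,2,3)
C 4-1 [J2]: (6,2,4)
P 5-1 [J1]: (6,3,4)
P 4-0 [J1]: (6,4,4)
P 4-5 [J1]: (6,5,4)
Grübler: 3·5 − 2·5 − 4 = 1

M = 1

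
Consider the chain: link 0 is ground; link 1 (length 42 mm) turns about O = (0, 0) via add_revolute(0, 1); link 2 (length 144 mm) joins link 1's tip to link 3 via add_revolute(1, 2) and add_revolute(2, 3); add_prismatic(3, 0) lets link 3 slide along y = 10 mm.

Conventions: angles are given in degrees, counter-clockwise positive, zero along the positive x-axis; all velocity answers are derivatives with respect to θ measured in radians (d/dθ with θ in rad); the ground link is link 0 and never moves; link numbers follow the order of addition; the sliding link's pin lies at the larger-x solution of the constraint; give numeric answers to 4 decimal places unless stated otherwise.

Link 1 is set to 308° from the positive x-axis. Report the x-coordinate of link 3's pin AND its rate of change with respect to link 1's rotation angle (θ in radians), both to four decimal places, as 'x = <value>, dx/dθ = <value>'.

geometry: r = 42 mm, L = 144 mm, e = 10 mm
crank pin P = (r cos θ, r sin θ) = (25.857782, -33.096452)
h = r sin θ − e = -33.096452 − 10 = -43.096452
x = r cos θ + √(L² − h²) = 25.857782 + 137.399767 = 163.257549
dx/dθ = −r sin θ − h·r cos θ/√(L² − h²) (θ in radians; h = -43.096452) = 41.206936

x = 163.2575, dx/dθ = 41.2069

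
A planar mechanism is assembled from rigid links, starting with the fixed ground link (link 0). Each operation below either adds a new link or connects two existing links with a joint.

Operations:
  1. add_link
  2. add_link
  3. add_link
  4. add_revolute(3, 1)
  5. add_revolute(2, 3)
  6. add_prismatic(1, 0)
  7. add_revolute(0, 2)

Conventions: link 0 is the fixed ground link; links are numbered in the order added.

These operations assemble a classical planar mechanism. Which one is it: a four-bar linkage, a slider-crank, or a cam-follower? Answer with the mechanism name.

links: 4 (incl. ground); joints: 3 revolute, 1 prismatic, 0 higher (cam) pair, forming one closed loop
4 links, 3 revolutes + 1 prismatic in one loop → slider-crank

slider-crank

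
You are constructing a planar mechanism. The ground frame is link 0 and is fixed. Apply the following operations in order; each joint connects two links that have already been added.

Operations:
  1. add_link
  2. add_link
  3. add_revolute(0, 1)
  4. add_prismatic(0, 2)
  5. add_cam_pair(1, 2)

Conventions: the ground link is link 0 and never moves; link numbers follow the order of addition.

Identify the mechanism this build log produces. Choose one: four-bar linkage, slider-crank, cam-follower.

links: 3 (incl. ground); joints: 1 revolute, 1 prismatic, 1 higher (cam) pair, forming one closed loop
3 links, revolute + prismatic + higher pair in one loop → cam-follower

cam-follower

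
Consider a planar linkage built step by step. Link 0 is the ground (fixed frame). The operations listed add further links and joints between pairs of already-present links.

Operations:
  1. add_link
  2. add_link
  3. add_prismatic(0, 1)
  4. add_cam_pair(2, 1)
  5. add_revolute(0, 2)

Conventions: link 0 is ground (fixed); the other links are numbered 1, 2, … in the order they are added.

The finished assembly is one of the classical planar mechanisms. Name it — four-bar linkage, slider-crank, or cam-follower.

links: 3 (incl. ground); joints: 1 revolute, 1 prismatic, 1 higher (cam) pair, forming one closed loop
3 links, revolute + prismatic + higher pair in one loop → cam-follower

cam-follower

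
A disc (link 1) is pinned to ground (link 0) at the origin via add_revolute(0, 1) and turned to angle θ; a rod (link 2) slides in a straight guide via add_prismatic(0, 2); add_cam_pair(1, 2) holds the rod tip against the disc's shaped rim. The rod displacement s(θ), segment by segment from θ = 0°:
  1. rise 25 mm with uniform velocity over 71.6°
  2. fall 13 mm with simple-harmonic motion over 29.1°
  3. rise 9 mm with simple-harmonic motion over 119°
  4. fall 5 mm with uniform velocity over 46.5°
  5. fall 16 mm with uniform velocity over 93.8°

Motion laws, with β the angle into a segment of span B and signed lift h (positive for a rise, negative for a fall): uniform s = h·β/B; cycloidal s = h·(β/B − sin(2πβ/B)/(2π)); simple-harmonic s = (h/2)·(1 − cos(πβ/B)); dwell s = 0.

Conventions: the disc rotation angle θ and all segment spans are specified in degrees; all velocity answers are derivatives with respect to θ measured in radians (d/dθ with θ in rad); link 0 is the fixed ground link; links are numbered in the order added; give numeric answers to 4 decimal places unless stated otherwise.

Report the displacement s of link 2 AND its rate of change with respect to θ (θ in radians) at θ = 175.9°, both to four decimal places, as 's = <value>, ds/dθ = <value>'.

segment 1 (0° to 71.6°, uniform, h = 25) is passed completely: s = 0.0000 + (25) = 25.0000
segment 2 (71.6° to 100.7°, simple-harmonic, h = -13) is passed completely: s = 25.0000 + (-13) = 12.0000
θ = 175.9° falls in segment 3 (100.7° to 219.7°, simple-harmonic, h = 9): β = 175.9 − 100.7 = 75.2°, B = 119°; Δs = 9/2·(1 − cos(π·0.6319)) = 6.3122; s = 12.0000 + 6.3122 = 18.3122
velocity in seg [100.7°–219.7°] (simple-harmonic), θ in radians: β = 75.2° = 1.3125 rad, B = 119° = 2.0769 rad; ds/dθ = (πh/(2B)) sin(πβ/B) = (π·9/(2·2.0769)) sin(π·0.6319) = 6.230372 mm/rad

s = 18.3122, ds/dθ = 6.2304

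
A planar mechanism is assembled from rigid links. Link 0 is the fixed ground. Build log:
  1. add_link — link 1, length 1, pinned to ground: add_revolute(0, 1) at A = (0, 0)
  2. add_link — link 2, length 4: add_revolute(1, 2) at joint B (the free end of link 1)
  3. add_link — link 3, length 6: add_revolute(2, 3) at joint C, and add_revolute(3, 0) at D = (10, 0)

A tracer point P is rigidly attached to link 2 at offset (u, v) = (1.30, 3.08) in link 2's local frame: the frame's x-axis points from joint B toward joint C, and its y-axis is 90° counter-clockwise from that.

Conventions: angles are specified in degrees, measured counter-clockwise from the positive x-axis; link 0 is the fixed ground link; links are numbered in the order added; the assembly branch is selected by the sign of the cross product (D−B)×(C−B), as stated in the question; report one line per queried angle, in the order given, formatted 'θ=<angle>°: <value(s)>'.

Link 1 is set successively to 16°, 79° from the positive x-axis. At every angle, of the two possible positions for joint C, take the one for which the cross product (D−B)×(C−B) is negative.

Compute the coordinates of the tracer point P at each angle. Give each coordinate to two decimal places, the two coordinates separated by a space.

A=(0,0), D=(10.00,0)
θ=16°: B = A + 1.00·(cos16°, sin16°) = (0.9613, 0.2756)
θ=16°: |BD| = 9.0429
θ=16°: circle(B,4.00) ∩ circle(D,6.00): a=3.4156, h=2.0817
θ=16°:   candidates: C₊=(4.4388,2.2522) cross=18.825; C₋=(4.3119,-1.9092) cross=-18.825
θ=16°:   branch - wants cross < 0 → take C=(4.3119,-1.9092) (cross=-18.825)
θ=16°: ex = (C−B)/|BC| = (0.8376,-0.5462); ey = (0.5462,0.8376)
θ=16°: P = B + 1.30·ex + 3.08·ey = (3.7325,2.1455)
θ=79°: B = A + 1.00·(cos79°, sin79°) = (0.1908, 0.9816)
θ=79°: |BD| = 9.8582
θ=79°: circle(B,4.00) ∩ circle(D,6.00): a=3.9147, h=0.8216
θ=79°:   candidates: C₊=(4.1679,1.4094) cross=8.100; C₋=(4.0042,-0.2257) cross=-8.100
θ=79°:   branch - wants cross < 0 → take C=(4.0042,-0.2257) (cross=-8.100)
θ=79°: ex = (C−B)/|BC| = (0.9534,-0.3018); ey = (0.3018,0.9534)
θ=79°: P = B + 1.30·ex + 3.08·ey = (2.3598,3.5256)

θ=16°: 3.73 2.15
θ=79°: 2.36 3.53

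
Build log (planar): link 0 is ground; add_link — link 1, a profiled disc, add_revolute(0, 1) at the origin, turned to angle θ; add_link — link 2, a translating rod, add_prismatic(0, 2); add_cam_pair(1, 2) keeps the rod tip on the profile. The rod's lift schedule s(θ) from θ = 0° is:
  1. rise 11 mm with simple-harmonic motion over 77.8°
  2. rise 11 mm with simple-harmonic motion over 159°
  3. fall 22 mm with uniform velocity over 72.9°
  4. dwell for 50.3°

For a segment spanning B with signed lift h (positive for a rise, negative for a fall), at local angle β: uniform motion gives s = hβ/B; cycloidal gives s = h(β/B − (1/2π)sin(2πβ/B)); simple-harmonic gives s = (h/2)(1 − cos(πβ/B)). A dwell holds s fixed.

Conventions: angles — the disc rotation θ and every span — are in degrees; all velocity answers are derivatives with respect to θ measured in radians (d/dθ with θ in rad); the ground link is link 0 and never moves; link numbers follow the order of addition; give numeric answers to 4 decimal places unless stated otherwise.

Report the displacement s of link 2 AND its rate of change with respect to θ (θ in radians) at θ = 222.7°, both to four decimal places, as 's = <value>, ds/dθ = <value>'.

seg 1 [0°–77.8°] simple-harmonic, h=11: full span → s += 11 → s = 11.0000
seg 2 [77.8°–236.8°] simple-harmonic, h=11: θ=222.7° here. β=144.9, B=159. 11/2·(1 − cos(π·0.9113)) = 10.7879 → s = 21.7879
velocity in seg [77.8°–236.8°] (simple-harmonic), θ in radians: β = 144.9° = 2.5290 rad, B = 159° = 2.7751 rad; ds/dθ = (πh/(2B)) sin(πβ/B) = (π·11/(2·2.7751)) sin(π·0.9113) = 1.712290 mm/rad

s = 21.7879, ds/dθ = 1.7123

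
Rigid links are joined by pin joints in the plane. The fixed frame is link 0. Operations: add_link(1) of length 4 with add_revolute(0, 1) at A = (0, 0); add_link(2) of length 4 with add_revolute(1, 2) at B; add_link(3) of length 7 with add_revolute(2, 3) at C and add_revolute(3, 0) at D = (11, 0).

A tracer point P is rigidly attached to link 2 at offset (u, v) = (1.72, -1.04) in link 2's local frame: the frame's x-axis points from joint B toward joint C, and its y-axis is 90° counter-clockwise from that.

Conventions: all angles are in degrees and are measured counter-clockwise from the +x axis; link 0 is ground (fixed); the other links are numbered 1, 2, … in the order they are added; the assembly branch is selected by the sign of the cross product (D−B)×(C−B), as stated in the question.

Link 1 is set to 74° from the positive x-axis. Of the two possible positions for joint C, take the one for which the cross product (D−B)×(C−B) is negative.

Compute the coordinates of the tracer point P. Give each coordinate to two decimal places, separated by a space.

A=(0,0), D=(11.00,0)
B = A + 4.00·(cos74°, sin74°) = (1.1025, 3.8450)
|BD| = 10.6181
circle(B,4.00) ∩ circle(D,7.00): a=3.7551, h=1.3781
  candidates: C₊=(5.1018,3.7698) cross=14.633; C₋=(4.1037,1.2006) cross=-14.633
  branch - wants cross < 0 → take C=(4.1037,1.2006) (cross=-14.633)
ex = (C−B)/|BC| = (0.7503,-0.6611); ey = (0.6611,0.7503)
P = B + 1.72·ex + -1.04·ey = (1.7055,1.9276)

1.71 1.93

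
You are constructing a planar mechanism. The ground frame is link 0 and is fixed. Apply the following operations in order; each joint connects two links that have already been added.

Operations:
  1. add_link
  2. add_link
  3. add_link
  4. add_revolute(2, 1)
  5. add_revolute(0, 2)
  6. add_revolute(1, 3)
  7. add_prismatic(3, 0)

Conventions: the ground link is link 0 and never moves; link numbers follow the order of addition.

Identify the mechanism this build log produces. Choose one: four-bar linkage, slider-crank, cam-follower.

links: 4 (incl. ground); joints: 3 revolute, 1 prismatic, 0 higher (cam) pair, forming one closed loop
4 links, 3 revolutes + 1 prismatic in one loop → slider-crank

slider-crank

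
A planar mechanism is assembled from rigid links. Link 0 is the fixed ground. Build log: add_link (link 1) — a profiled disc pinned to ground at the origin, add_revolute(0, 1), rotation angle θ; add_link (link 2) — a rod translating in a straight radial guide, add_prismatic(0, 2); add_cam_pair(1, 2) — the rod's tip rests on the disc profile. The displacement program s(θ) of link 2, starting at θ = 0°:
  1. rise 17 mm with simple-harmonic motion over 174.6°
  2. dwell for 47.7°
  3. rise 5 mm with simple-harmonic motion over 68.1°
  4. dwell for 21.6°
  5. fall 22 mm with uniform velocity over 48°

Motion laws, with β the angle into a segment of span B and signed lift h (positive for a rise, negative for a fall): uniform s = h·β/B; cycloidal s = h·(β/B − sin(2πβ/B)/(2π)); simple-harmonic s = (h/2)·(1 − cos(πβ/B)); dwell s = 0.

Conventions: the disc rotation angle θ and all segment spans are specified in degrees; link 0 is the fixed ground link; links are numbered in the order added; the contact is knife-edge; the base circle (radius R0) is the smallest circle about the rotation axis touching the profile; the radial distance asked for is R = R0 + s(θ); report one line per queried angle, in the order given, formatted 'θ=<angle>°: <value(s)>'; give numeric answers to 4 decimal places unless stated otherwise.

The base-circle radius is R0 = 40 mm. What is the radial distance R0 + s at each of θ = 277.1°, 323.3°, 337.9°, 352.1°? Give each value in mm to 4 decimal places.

seg 1 [0°–174.6°] simple-harmonic, h=17: full span → s += 17 → s = 17.0000
seg 2 [174.6°–222.3°] dwell: s stays 17.0000
seg 3 [222.3°–290.4°] simple-harmonic, h=5: θ=277.1° here. β=54.8, B=68.1. 5/2·(1 − cos(π·0.8047)) = 4.5440 → s = 21.5440
seg 3 [222.3°–290.4°] simple-harmonic, h=5: full span → s += 5 → s = 22.0000
seg 4 [290.4°–312°] dwell: s stays 22.0000
seg 5 [312°–360°] uniform, h=-22: θ=323.3° here. β=11.3, B=48. -22·11.3/48 = -5.1792 → s = 16.8208
seg 5 [312°–360°] uniform, h=-22: θ=337.9° here. β=25.9, B=48. -22·25.9/48 = -11.8708 → s = 10.1292
seg 5 [312°–360°] uniform, h=-22: θ=352.1° here. β=40.1, B=48. -22·40.1/48 = -18.3792 → s = 3.6208
θ=277.1°: R = R0 + s = 40 + 21.5440 = 61.5440
θ=323.3°: R = R0 + s = 40 + 16.8208 = 56.8208
θ=337.9°: R = R0 + s = 40 + 10.1292 = 50.1292
θ=352.1°: R = R0 + s = 40 + 3.6208 = 43.6208

θ=277.1°: 61.5440
θ=323.3°: 56.8208
θ=337.9°: 50.1292
θ=352.1°: 43.6208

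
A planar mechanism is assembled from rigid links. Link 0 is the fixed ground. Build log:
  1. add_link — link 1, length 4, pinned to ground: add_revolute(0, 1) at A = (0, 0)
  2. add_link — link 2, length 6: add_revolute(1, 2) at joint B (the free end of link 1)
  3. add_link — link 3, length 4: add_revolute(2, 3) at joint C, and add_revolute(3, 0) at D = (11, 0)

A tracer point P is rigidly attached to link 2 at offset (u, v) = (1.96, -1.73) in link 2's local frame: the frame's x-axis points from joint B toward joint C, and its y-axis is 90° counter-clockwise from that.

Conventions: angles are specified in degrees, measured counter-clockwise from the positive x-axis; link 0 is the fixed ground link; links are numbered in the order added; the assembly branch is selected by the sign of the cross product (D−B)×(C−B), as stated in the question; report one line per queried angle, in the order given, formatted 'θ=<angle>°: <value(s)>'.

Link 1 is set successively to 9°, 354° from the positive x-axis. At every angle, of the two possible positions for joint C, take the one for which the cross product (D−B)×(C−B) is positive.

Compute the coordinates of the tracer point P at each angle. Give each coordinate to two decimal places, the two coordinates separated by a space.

A=(0,0), D=(11.00,0)
θ=9°: B = A + 4.00·(cos9°, sin9°) = (3.9508, 0.6257)
θ=9°: |BD| = 7.0770
θ=9°: circle(B,6.00) ∩ circle(D,4.00): a=4.9515, h=3.3886
θ=9°:   candidates: C₊=(9.1825,3.5632) cross=23.981; C₋=(8.5833,-3.1874) cross=-23.981
θ=9°:   branch + wants cross > 0 → take C=(9.1825,3.5632) (cross=23.981)
θ=9°: ex = (C−B)/|BC| = (0.8720,0.4896); ey = (-0.4896,0.8720)
θ=9°: P = B + 1.96·ex + -1.73·ey = (6.5068,0.0768)
θ=354°: B = A + 4.00·(cos354°, sin354°) = (3.9781, -0.4181)
θ=354°: |BD| = 7.0343
θ=354°: circle(B,6.00) ∩ circle(D,4.00): a=4.9388, h=3.4071
θ=354°:   candidates: C₊=(8.7056,3.2765) cross=23.967; C₋=(9.1106,-3.5257) cross=-23.967
θ=354°:   branch + wants cross > 0 → take C=(8.7056,3.2765) (cross=23.967)
θ=354°: ex = (C−B)/|BC| = (0.7879,0.6158); ey = (-0.6158,0.7879)
θ=354°: P = B + 1.96·ex + -1.73·ey = (6.5877,-0.5743)

θ=9°: 6.51 0.08
θ=354°: 6.59 -0.57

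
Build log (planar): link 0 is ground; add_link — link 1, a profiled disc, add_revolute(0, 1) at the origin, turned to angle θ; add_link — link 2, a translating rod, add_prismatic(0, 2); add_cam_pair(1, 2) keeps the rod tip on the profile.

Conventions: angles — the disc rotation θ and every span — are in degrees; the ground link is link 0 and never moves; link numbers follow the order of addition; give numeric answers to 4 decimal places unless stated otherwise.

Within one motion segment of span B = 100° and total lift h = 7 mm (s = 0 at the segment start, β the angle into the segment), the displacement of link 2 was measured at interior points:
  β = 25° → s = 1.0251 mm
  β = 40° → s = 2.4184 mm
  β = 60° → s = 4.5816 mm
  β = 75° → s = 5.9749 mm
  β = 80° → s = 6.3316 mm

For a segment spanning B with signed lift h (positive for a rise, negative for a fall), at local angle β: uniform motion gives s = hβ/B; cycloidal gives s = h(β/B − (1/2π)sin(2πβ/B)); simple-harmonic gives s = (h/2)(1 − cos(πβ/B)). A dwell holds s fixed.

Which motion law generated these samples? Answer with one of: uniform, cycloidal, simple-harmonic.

candidates at β/B = r: uniform s = h·r (linear in β); cycloidal s = h·(r − sin(2πr)/(2π)); simple-harmonic s = (h/2)(1 − cos(πr))
β=25°: printed 1.0251 | uniform 1.7500, cycloidal 0.6359, simple-harmonic 1.0251
β=40°: printed 2.4184 | uniform 2.8000, cycloidal 2.1452, simple-harmonic 2.4184
β=60°: printed 4.5816 | uniform 4.2000, cycloidal 4.8548, simple-harmonic 4.5816
β=75°: printed 5.9749 | uniform 5.2500, cycloidal 6.3641, simple-harmonic 5.9749
β=80°: printed 6.3316 | uniform 5.6000, cycloidal 6.6596, simple-harmonic 6.3316
only one law matches every sample → simple-harmonic

simple-harmonic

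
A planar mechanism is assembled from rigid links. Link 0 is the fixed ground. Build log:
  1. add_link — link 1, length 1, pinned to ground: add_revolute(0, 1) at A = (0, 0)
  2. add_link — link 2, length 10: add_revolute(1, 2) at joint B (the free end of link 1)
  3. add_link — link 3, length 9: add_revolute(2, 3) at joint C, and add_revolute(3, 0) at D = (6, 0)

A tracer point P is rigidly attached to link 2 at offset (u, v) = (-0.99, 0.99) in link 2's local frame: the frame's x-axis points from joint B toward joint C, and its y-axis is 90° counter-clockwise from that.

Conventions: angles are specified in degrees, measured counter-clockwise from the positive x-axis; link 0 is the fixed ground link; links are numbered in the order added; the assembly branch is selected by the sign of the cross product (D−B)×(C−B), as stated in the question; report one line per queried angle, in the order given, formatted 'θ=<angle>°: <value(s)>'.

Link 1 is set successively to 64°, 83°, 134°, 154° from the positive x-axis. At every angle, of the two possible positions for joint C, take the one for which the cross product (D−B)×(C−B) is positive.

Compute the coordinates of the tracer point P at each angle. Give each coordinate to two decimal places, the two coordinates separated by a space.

A=(0,0), D=(6.00,0)
θ=64°: B = A + 1.00·(cos64°, sin64°) = (0.4384, 0.8988)
θ=64°: |BD| = 5.6338
θ=64°: circle(B,10.00) ∩ circle(D,9.00): a=4.5031, h=8.9287
θ=64°:   candidates: C₊=(6.3083,8.9947) cross=50.302; C₋=(3.4594,-8.6340) cross=-50.302
θ=64°:   branch + wants cross > 0 → take C=(6.3083,8.9947) (cross=50.302)
θ=64°: ex = (C−B)/|BC| = (0.5870,0.8096); ey = (-0.8096,0.5870)
θ=64°: P = B + -0.99·ex + 0.99·ey = (-0.9442,0.6784)
θ=83°: B = A + 1.00·(cos83°, sin83°) = (0.1219, 0.9925)
θ=83°: |BD| = 5.9613
θ=83°: circle(B,10.00) ∩ circle(D,9.00): a=4.5743, h=8.8925
θ=83°:   candidates: C₊=(6.1129,8.9993) cross=53.011; C₋=(3.1517,-8.5374) cross=-53.011
θ=83°:   branch + wants cross > 0 → take C=(6.1129,8.9993) (cross=53.011)
θ=83°: ex = (C−B)/|BC| = (0.5991,0.8007); ey = (-0.8007,0.5991)
θ=83°: P = B + -0.99·ex + 0.99·ey = (-1.2639,0.7930)
θ=134°: B = A + 1.00·(cos134°, sin134°) = (-0.6947, 0.7193)
θ=134°: |BD| = 6.7332
θ=134°: circle(B,10.00) ∩ circle(D,9.00): a=4.7775, h=8.7849
θ=134°:   candidates: C₊=(4.9941,8.9436) cross=59.151; C₋=(3.1170,-8.5257) cross=-59.151
θ=134°:   branch + wants cross > 0 → take C=(4.9941,8.9436) (cross=59.151)
θ=134°: ex = (C−B)/|BC| = (0.5689,0.8224); ey = (-0.8224,0.5689)
θ=134°: P = B + -0.99·ex + 0.99·ey = (-2.0720,0.4683)
θ=154°: B = A + 1.00·(cos154°, sin154°) = (-0.8988, 0.4384)
θ=154°: |BD| = 6.9127
θ=154°: circle(B,10.00) ∩ circle(D,9.00): a=4.8306, h=8.7559
θ=154°:   candidates: C₊=(4.4774,8.8703) cross=60.527; C₋=(3.3669,-8.6062) cross=-60.527
θ=154°:   branch + wants cross > 0 → take C=(4.4774,8.8703) (cross=60.527)
θ=154°: ex = (C−B)/|BC| = (0.5376,0.8432); ey = (-0.8432,0.5376)
θ=154°: P = B + -0.99·ex + 0.99·ey = (-2.2658,0.1359)

θ=64°: -0.94 0.68
θ=83°: -1.26 0.79
θ=134°: -2.07 0.47
θ=154°: -2.27 0.14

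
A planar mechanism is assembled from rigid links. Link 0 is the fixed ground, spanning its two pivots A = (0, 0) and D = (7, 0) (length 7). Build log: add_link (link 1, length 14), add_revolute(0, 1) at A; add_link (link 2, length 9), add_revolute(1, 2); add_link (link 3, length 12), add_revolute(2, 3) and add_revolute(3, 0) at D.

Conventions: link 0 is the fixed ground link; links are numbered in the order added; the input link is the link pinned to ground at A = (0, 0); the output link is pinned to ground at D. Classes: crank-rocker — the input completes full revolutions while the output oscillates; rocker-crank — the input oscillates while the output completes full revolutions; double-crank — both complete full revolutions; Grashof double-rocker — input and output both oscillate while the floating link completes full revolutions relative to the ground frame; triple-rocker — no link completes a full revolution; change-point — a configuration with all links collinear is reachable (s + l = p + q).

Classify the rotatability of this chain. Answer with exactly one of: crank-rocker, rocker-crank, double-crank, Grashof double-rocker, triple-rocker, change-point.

lengths: ground=7, input=14, coupler=9, output=12
sorted: s=7 (shortest), l=14 (longest), p+q=21
s + l = 21 vs p + q = 21
s + l = p + q → change-point (collinear configuration reachable)

change-point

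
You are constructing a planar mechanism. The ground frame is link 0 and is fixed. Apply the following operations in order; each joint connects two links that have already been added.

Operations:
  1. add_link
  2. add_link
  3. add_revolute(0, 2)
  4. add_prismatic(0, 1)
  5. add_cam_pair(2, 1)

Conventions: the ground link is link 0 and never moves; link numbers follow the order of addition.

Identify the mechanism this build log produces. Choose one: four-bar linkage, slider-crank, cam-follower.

links: 3 (incl. ground); joints: 1 revolute, 1 prismatic, 1 higher (cam) pair, forming one closed loop
3 links, revolute + prismatic + higher pair in one loop → cam-follower

cam-follower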